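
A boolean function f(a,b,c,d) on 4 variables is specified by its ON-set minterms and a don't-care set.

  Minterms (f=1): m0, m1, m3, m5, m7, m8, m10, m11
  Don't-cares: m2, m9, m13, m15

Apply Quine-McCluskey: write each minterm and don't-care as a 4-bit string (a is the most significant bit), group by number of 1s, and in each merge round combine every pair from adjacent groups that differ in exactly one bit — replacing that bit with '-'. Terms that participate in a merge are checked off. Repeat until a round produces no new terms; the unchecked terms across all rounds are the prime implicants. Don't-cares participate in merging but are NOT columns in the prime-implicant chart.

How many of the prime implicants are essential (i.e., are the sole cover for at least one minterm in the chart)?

2

[col 0] 0000*, 0001*, 0010*, 0011*, 0101*, 0111*, 1000*, 1001*, 1010*, 1011*, 1101*, 1111*
[col 1] -000*, -001*, -010*, -011*, -101*, -111*, 0-01*, 0-11*, 00-0*, 00-1*, 000-*, 001-*, 01-1*, 1-01*, 1-11*, 10-0*, 10-1*, 100-*, 101-*, 11-1*
[col 2] --01*, --11*, -0-0*, -0-1*, -00-*, -01-*, -1-1*, 0--1*, 00--*, 1--1*, 10--*
[col 3] ---1, -0--
Prime implicants: ---1, -0--
PI chart (minterm → PIs covering it):
  0 | -0--  (sole → essential)
  1 | ---1,-0--
  3 | ---1,-0--
  5 | ---1  (sole → essential)
  7 | ---1  (sole → essential)
  8 | -0--  (sole → essential)
  10 | -0--  (sole → essential)
  11 | ---1,-0--
Essential prime implicants: ---1, -0--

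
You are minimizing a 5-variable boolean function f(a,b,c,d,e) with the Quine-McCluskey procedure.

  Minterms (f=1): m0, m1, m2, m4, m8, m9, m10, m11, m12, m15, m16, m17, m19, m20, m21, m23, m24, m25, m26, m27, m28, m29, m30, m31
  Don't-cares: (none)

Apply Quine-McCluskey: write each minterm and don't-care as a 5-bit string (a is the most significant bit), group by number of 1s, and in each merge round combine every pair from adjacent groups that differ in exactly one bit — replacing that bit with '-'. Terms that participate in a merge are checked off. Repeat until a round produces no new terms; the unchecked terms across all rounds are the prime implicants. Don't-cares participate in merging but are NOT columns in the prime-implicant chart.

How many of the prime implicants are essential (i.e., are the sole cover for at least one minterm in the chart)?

6

size-2^0 implicants → 00000(✓)  00001(✓)  00010(✓)  00100(✓)  01000(✓)  01001(✓)  01010(✓)  01011(✓)  01100(✓)  01111(✓)  10000(✓)  10001(✓)  10011(✓)  10100(✓)  10101(✓)  10111(✓)  11000(✓)  11001(✓)  11010(✓)  11011(✓)  11100(✓)  11101(✓)  11110(✓)  11111(✓)
size-2^1 implicants → -0000(✓)  -0001(✓)  -0100(✓)  -1000(✓)  -1001(✓)  -1010(✓)  -1011(✓)  -1100(✓)  -1111(✓)  0-000(✓)  0-001(✓)  0-010(✓)  0-100(✓)  00-00(✓)  000-0(✓)  0000-(✓)  01-00(✓)  01-11(✓)  010-0(✓)  010-1(✓)  0100-(✓)  0101-(✓)  1-000(✓)  1-001(✓)  1-011(✓)  1-100(✓)  1-101(✓)  1-111(✓)  10-00(✓)  10-01(✓)  10-11(✓)  100-1(✓)  1000-(✓)  101-1(✓)  1010-(✓)  11-00(✓)  11-01(✓)  11-10(✓)  11-11(✓)  110-0(✓)  110-1(✓)  1100-(✓)  1101-(✓)  111-0(✓)  111-1(✓)  1110-(✓)  1111-(✓)
size-2^2 implicants → --000(✓)  --001(✓)  --100(✓)  -0-00(✓)  -000-(✓)  -1-00(✓)  -1-11  -10-0(✓)  -10-1(✓)  -100-(✓)  -101-(✓)  0--00(✓)  0-0-0  0-00-(✓)  010--(✓)  1--00(✓)  1--01(✓)  1--11(✓)  1-0-1(✓)  1-00-(✓)  1-1-1(✓)  1-10-(✓)  10--1(✓)  10-0-(✓)  11--0(✓)  11--1(✓)  11-0-(✓)  11-1-(✓)  110--(✓)  111--(✓)
size-2^3 implicants → ---00  --00-  -10--  1---1  1--0-  11---
Unchecked terms (primes): ---00, --00-, -1-11, -10--, 0-0-0, 1---1, 1--0-, 11---
Minterm coverage:
  m0 ⊆ ---00,--00-,0-0-0
  m1 ⊆ --00- [E]
  m2 ⊆ 0-0-0 [E]
  m4 ⊆ ---00 [E]
  m8 ⊆ ---00,--00-,-10--,0-0-0
  m9 ⊆ --00-,-10--
  m10 ⊆ -10--,0-0-0
  m11 ⊆ -1-11,-10--
  m12 ⊆ ---00 [E]
  m15 ⊆ -1-11 [E]
  m16 ⊆ ---00,--00-,1--0-
  m17 ⊆ --00-,1---1,1--0-
  m19 ⊆ 1---1 [E]
  m20 ⊆ ---00,1--0-
  m21 ⊆ 1---1,1--0-
  m23 ⊆ 1---1 [E]
  m24 ⊆ ---00,--00-,-10--,1--0-,11---
  m25 ⊆ --00-,-10--,1---1,1--0-,11---
  m26 ⊆ -10--,11---
  m27 ⊆ -1-11,-10--,1---1,11---
  m28 ⊆ ---00,1--0-,11---
  m29 ⊆ 1---1,1--0-,11---
  m30 ⊆ 11--- [E]
  m31 ⊆ -1-11,1---1,11---
E = {---00, --00-, -1-11, 0-0-0, 1---1, 11---}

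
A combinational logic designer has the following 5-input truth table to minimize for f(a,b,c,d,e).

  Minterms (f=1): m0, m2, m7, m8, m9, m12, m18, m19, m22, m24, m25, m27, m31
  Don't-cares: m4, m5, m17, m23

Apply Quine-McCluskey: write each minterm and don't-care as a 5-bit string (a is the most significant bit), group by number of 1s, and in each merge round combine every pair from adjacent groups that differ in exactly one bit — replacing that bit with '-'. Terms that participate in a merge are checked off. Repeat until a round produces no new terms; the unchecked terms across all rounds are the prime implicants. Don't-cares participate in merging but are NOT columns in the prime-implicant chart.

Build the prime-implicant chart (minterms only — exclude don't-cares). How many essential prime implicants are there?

4

[col 0] 00000*, 00010*, 00100*, 00101*, 00111*, 01000*, 01001*, 01100*, 10001*, 10010*, 10011*, 10110*, 10111*, 11000*, 11001*, 11011*, 11111*
[col 1] -0010, -0111, -1000*, -1001*, 0-000*, 0-100*, 00-00*, 000-0, 001-1, 0010-, 01-00*, 0100-*, 1-001*, 1-011*, 1-111*, 10-10*, 10-11*, 100-1*, 1001-*, 1011-*, 11-11*, 110-1*, 1100-*
[col 2] -100-, 0--00, 1--11, 1-0-1, 10-1-
Prime implicants: -0010, -0111, -100-, 0--00, 000-0, 001-1, 0010-, 1--11, 1-0-1, 10-1-
PI chart (minterm → PIs covering it):
  0 | 0--00,000-0
  2 | -0010,000-0
  7 | -0111,001-1
  8 | -100-,0--00
  9 | -100-  (sole → essential)
  12 | 0--00  (sole → essential)
  18 | -0010,10-1-
  19 | 1--11,1-0-1,10-1-
  22 | 10-1-  (sole → essential)
  24 | -100-  (sole → essential)
  25 | -100-,1-0-1
  27 | 1--11,1-0-1
  31 | 1--11  (sole → essential)
Essential prime implicants: -100-, 0--00, 1--11, 10-1-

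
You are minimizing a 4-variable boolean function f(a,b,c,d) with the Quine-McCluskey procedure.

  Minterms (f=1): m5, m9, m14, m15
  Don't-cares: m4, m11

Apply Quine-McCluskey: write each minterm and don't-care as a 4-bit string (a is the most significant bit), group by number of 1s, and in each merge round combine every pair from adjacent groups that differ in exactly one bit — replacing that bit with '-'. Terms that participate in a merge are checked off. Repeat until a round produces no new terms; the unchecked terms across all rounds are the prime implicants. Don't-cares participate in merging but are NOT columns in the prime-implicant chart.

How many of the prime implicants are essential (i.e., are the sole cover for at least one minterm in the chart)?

size-2^0 implicants → 0100(✓)  0101(✓)  1001(✓)  1011(✓)  1110(✓)  1111(✓)
size-2^1 implicants → 010-  1-11  10-1  111-
Unchecked terms (primes): 010-, 1-11, 10-1, 111-
Minterm coverage:
  m5 ⊆ 010- [E]
  m9 ⊆ 10-1 [E]
  m14 ⊆ 111- [E]
  m15 ⊆ 1-11,111-
E = {010-, 10-1, 111-}

3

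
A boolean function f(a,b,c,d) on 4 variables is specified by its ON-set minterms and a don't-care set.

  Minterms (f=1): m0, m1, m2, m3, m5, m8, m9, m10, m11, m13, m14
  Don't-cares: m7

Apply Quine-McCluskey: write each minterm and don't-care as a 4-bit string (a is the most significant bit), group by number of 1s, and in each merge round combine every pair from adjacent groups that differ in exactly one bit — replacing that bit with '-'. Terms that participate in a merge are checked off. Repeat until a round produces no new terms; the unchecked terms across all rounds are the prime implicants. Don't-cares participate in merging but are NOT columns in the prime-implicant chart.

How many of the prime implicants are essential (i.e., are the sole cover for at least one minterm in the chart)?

[col 0] 0000*, 0001*, 0010*, 0011*, 0101*, 0111*, 1000*, 1001*, 1010*, 1011*, 1101*, 1110*
[col 1] -000*, -001*, -010*, -011*, -101*, 0-01*, 0-11*, 00-0*, 00-1*, 000-*, 001-*, 01-1*, 1-01*, 1-10, 10-0*, 10-1*, 100-*, 101-*
[col 2] --01, -0-0*, -0-1*, -00-*, -01-*, 0--1, 00--*, 10--*
[col 3] -0--
Prime implicants: --01, -0--, 0--1, 1-10
PI chart (minterm → PIs covering it):
  0 | -0--  (sole → essential)
  1 | --01,-0--,0--1
  2 | -0--  (sole → essential)
  3 | -0--,0--1
  5 | --01,0--1
  8 | -0--  (sole → essential)
  9 | --01,-0--
  10 | -0--,1-10
  11 | -0--  (sole → essential)
  13 | --01  (sole → essential)
  14 | 1-10  (sole → essential)
Essential prime implicants: --01, -0--, 1-10

3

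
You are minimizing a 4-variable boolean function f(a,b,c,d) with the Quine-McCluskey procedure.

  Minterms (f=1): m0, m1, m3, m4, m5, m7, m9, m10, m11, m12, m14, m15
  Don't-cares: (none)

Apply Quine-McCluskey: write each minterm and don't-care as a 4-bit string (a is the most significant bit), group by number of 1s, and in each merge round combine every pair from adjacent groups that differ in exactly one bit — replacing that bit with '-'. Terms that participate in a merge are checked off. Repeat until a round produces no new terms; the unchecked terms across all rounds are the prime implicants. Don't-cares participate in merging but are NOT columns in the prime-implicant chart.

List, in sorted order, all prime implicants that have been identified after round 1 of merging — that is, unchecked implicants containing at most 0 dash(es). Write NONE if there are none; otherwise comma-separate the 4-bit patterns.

[col 0] 0000*, 0001*, 0011*, 0100*, 0101*, 0111*, 1001*, 1010*, 1011*, 1100*, 1110*, 1111*
[col 1] -001*, -011*, -100, -111*, 0-00*, 0-01*, 0-11*, 00-1*, 000-*, 01-1*, 010-*, 1-10*, 1-11*, 10-1*, 101-*, 11-0, 111-*
[col 2] --11, -0-1, 0--1, 0-0-, 1-1-
Prime implicants: --11, -0-1, -100, 0--1, 0-0-, 1-1-, 11-0

NONE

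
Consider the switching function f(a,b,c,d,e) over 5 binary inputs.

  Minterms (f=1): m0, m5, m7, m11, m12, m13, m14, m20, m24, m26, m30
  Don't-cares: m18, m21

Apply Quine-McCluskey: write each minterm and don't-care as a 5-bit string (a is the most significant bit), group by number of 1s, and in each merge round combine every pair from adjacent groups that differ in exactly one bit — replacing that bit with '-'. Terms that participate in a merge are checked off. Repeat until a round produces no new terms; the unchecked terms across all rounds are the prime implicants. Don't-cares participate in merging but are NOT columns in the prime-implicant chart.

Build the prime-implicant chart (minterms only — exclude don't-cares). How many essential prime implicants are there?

5

[col 0] 00000, 00101*, 00111*, 01011, 01100*, 01101*, 01110*, 10010*, 10100*, 10101*, 11000*, 11010*, 11110*
[col 1] -0101, -1110, 0-101, 001-1, 011-0, 0110-, 1-010, 1010-, 11-10, 110-0
Prime implicants: -0101, -1110, 0-101, 00000, 001-1, 01011, 011-0, 0110-, 1-010, 1010-, 11-10, 110-0
PI chart (minterm → PIs covering it):
  0 | 00000  (sole → essential)
  5 | -0101,0-101,001-1
  7 | 001-1  (sole → essential)
  11 | 01011  (sole → essential)
  12 | 011-0,0110-
  13 | 0-101,0110-
  14 | -1110,011-0
  20 | 1010-  (sole → essential)
  24 | 110-0  (sole → essential)
  26 | 1-010,11-10,110-0
  30 | -1110,11-10
Essential prime implicants: 00000, 001-1, 01011, 1010-, 110-0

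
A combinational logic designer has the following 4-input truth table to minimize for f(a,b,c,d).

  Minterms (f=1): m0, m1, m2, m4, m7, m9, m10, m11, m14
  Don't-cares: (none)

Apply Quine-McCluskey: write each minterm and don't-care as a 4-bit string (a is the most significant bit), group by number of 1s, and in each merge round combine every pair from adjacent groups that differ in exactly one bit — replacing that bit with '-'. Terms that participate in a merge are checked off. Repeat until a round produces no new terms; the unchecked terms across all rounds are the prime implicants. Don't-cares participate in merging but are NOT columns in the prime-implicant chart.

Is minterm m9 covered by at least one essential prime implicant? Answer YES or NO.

Round 0: 0000✓ 0001✓ 0010✓ 0100✓ 0111 1001✓ 1010✓ 1011✓ 1110✓
Round 1: -001 -010 0-00 00-0 000- 1-10 10-1 101-
PIs = {-001, -010, 0-00, 00-0, 000-, 0111, 1-10, 10-1, 101-}
Coverage chart:
  m0: 0-00,00-0,000-
  m1: -001,000-
  m2: -010,00-0
  m4: 0-00 ←essential
  m7: 0111 ←essential
  m9: -001,10-1
  m10: -010,1-10,101-
  m11: 10-1,101-
  m14: 1-10 ←essential
Essential: 0-00, 0111, 1-10

NO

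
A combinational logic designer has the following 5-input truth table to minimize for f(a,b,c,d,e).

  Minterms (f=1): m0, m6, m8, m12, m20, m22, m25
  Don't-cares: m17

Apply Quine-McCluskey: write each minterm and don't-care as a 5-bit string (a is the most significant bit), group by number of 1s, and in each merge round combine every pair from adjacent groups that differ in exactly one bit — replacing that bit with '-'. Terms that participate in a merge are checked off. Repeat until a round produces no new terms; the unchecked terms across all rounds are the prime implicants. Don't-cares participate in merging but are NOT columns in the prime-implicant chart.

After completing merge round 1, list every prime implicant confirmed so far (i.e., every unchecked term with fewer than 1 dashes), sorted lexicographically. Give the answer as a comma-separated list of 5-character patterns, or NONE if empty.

NONE

size-2^0 implicants → 00000(✓)  00110(✓)  01000(✓)  01100(✓)  10001(✓)  10100(✓)  10110(✓)  11001(✓)
size-2^1 implicants → -0110  0-000  01-00  1-001  101-0
Unchecked terms (primes): -0110, 0-000, 01-00, 1-001, 101-0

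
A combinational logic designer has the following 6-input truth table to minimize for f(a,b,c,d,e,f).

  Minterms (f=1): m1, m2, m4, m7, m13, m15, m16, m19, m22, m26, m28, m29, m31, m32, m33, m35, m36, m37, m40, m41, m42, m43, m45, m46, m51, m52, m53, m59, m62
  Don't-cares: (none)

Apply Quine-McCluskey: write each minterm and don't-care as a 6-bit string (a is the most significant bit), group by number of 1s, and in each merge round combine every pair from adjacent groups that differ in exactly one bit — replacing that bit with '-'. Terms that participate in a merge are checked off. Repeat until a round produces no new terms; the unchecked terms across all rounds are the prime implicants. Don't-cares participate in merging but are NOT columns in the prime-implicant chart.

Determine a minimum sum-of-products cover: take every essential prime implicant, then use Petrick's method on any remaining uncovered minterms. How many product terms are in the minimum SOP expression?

[col 0] 000001*, 000010, 000100*, 000111*, 001101*, 001111*, 010000, 010011*, 010110, 011010, 011100*, 011101*, 011111*, 100000*, 100001*, 100011*, 100100*, 100101*, 101000*, 101001*, 101010*, 101011*, 101101*, 101110*, 110011*, 110100*, 110101*, 111011*, 111110*
[col 1] -00001, -00100, -01101, -10011, 0-1101*, 0-1111*, 00-111, 0011-1*, 0111-1*, 01110-, 1-0011*, 1-0100*, 1-0101*, 1-1011*, 1-1110, 10-000*, 10-001*, 10-011*, 10-101*, 100-00*, 100-01*, 1000-1*, 10000-*, 10010-*, 101-01*, 101-10, 1010-0*, 1010-1*, 10100-*, 10101-*, 11-011*, 11010-*
[col 2] 0-11-1, 1--011, 1-010-, 10--01, 10-0-1, 10-00-, 100-0-, 1010--
Prime implicants: -00001, -00100, -01101, -10011, 0-11-1, 00-111, 000010, 010000, 010110, 011010, 01110-, 1--011, 1-010-, 1-1110, 10--01, 10-0-1, 10-00-, 100-0-, 101-10, 1010--
PI chart (minterm → PIs covering it):
  1 | -00001  (sole → essential)
  2 | 000010  (sole → essential)
  4 | -00100  (sole → essential)
  7 | 00-111  (sole → essential)
  13 | -01101,0-11-1
  15 | 0-11-1,00-111
  16 | 010000  (sole → essential)
  19 | -10011  (sole → essential)
  22 | 010110  (sole → essential)
  26 | 011010  (sole → essential)
  28 | 01110-  (sole → essential)
  29 | 0-11-1,01110-
  31 | 0-11-1  (sole → essential)
  32 | 10-00-,100-0-
  33 | -00001,10--01,10-0-1,10-00-,100-0-
  35 | 1--011,10-0-1
  36 | -00100,1-010-,100-0-
  37 | 1-010-,10--01,100-0-
  40 | 10-00-,1010--
  41 | 10--01,10-0-1,10-00-,1010--
  42 | 101-10,1010--
  43 | 1--011,10-0-1,1010--
  45 | -01101,10--01
  46 | 1-1110,101-10
  51 | -10011,1--011
  52 | 1-010-  (sole → essential)
  53 | 1-010-  (sole → essential)
  59 | 1--011  (sole → essential)
  62 | 1-1110  (sole → essential)
Essential prime implicants: -00001, -00100, -10011, 0-11-1, 00-111, 000010, 010000, 010110, 011010, 01110-, 1--011, 1-010-, 1-1110
Petrick residual → -01101, 10-00-, 101-10
Minimum SOP uses 16 PIs: b'c'd'e'f + b'c'de'f' + b'cde'f + bc'd'ef + a'cdf + a'b'def + a'b'c'd'ef' + a'bc'd'e'f' + a'bc'def' + a'bcd'ef' + a'bcde' + ad'ef + ac'de' + acdef' + ab'd'e' + ab'cef'

16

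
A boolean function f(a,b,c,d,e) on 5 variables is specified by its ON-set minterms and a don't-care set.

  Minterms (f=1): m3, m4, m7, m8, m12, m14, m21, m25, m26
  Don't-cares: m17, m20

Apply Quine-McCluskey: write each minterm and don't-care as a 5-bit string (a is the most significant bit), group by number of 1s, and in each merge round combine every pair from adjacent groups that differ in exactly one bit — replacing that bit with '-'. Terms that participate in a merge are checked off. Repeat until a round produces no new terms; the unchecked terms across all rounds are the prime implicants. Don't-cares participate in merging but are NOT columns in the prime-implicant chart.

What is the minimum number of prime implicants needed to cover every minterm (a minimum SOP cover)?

size-2^0 implicants → 00011(✓)  00100(✓)  00111(✓)  01000(✓)  01100(✓)  01110(✓)  10001(✓)  10100(✓)  10101(✓)  11001(✓)  11010
size-2^1 implicants → -0100  0-100  00-11  01-00  011-0  1-001  10-01  1010-
Unchecked terms (primes): -0100, 0-100, 00-11, 01-00, 011-0, 1-001, 10-01, 1010-, 11010
Minterm coverage:
  m3 ⊆ 00-11 [E]
  m4 ⊆ -0100,0-100
  m7 ⊆ 00-11 [E]
  m8 ⊆ 01-00 [E]
  m12 ⊆ 0-100,01-00,011-0
  m14 ⊆ 011-0 [E]
  m21 ⊆ 10-01,1010-
  m25 ⊆ 1-001 [E]
  m26 ⊆ 11010 [E]
E = {00-11, 01-00, 011-0, 1-001, 11010}
Petrick residual → -0100, 10-01
Cover = b'cd'e' + a'b'de + a'bd'e' + a'bce' + ac'd'e + ab'd'e + abc'de'  |cover|=7

7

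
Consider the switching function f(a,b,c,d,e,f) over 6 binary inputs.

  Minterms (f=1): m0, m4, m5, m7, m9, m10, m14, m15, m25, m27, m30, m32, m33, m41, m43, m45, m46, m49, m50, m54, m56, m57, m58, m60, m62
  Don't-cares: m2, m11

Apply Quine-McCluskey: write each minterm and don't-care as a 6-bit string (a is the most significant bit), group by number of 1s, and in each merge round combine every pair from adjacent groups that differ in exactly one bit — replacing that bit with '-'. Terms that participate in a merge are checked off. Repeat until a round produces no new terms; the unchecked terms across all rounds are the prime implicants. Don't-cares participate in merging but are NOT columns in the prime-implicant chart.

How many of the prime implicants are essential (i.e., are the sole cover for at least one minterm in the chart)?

size-2^0 implicants → 000000(✓)  000010(✓)  000100(✓)  000101(✓)  000111(✓)  001001(✓)  001010(✓)  001011(✓)  001110(✓)  001111(✓)  011001(✓)  011011(✓)  011110(✓)  100000(✓)  100001(✓)  101001(✓)  101011(✓)  101101(✓)  101110(✓)  110001(✓)  110010(✓)  110110(✓)  111000(✓)  111001(✓)  111010(✓)  111100(✓)  111110(✓)
size-2^1 implicants → -00000  -01001(✓)  -01011(✓)  -01110(✓)  -11001(✓)  -11110(✓)  0-1001(✓)  0-1011(✓)  0-1110(✓)  00-010  00-111  000-00  0000-0  0001-1  00010-  001-10(✓)  001-11(✓)  0010-1(✓)  00101-(✓)  00111-(✓)  0110-1(✓)  1-0001(✓)  1-1001(✓)  1-1110(✓)  10-001(✓)  10000-  101-01  1010-1(✓)  11-001(✓)  11-010(✓)  11-110(✓)  110-10(✓)  111-00(✓)  111-10(✓)  1110-0(✓)  11100-  1111-0(✓)
size-2^2 implicants → --1001  --1110  -010-1  0-10-1  001-1-  1--001  11--10  111--0
Unchecked terms (primes): --1001, --1110, -00000, -010-1, 0-10-1, 00-010, 00-111, 000-00, 0000-0, 0001-1, 00010-, 001-1-, 1--001, 10000-, 101-01, 11--10, 111--0, 11100-
Minterm coverage:
  m0 ⊆ -00000,000-00,0000-0
  m4 ⊆ 000-00,00010-
  m5 ⊆ 0001-1,00010-
  m7 ⊆ 00-111,0001-1
  m9 ⊆ --1001,-010-1,0-10-1
  m10 ⊆ 00-010,001-1-
  m14 ⊆ --1110,001-1-
  m15 ⊆ 00-111,001-1-
  m25 ⊆ --1001,0-10-1
  m27 ⊆ 0-10-1 [E]
  m30 ⊆ --1110 [E]
  m32 ⊆ -00000,10000-
  m33 ⊆ 1--001,10000-
  m41 ⊆ --1001,-010-1,1--001,101-01
  m43 ⊆ -010-1 [E]
  m45 ⊆ 101-01 [E]
  m46 ⊆ --1110 [E]
  m49 ⊆ 1--001 [E]
  m50 ⊆ 11--10 [E]
  m54 ⊆ 11--10 [E]
  m56 ⊆ 111--0,11100-
  m57 ⊆ --1001,1--001,11100-
  m58 ⊆ 11--10,111--0
  m60 ⊆ 111--0 [E]
  m62 ⊆ --1110,11--10,111--0
E = {--1110, -010-1, 0-10-1, 1--001, 101-01, 11--10, 111--0}

7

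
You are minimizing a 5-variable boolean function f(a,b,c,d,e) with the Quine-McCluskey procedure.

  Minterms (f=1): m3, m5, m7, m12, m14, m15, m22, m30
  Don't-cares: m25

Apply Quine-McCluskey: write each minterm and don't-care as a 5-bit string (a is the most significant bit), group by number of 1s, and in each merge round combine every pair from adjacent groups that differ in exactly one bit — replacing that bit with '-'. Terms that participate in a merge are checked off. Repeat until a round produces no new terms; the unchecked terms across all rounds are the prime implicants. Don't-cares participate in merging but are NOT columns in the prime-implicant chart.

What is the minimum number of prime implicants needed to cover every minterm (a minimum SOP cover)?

size-2^0 implicants → 00011(✓)  00101(✓)  00111(✓)  01100(✓)  01110(✓)  01111(✓)  10110(✓)  11001  11110(✓)
size-2^1 implicants → -1110  0-111  00-11  001-1  011-0  0111-  1-110
Unchecked terms (primes): -1110, 0-111, 00-11, 001-1, 011-0, 0111-, 1-110, 11001
Minterm coverage:
  m3 ⊆ 00-11 [E]
  m5 ⊆ 001-1 [E]
  m7 ⊆ 0-111,00-11,001-1
  m12 ⊆ 011-0 [E]
  m14 ⊆ -1110,011-0,0111-
  m15 ⊆ 0-111,0111-
  m22 ⊆ 1-110 [E]
  m30 ⊆ -1110,1-110
E = {00-11, 001-1, 011-0, 1-110}
Petrick residual → 0-111
Cover = a'cde + a'b'de + a'b'ce + a'bce' + acde'  |cover|=5

5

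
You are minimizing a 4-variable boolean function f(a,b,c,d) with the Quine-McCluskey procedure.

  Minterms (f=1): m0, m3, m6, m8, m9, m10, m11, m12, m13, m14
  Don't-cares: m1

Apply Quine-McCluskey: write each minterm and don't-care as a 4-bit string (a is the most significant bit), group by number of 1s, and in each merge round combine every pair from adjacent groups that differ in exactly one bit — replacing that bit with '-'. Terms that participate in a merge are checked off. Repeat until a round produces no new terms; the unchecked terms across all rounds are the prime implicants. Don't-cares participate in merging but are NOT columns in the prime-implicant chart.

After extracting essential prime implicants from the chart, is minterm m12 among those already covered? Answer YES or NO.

[col 0] 0000*, 0001*, 0011*, 0110*, 1000*, 1001*, 1010*, 1011*, 1100*, 1101*, 1110*
[col 1] -000*, -001*, -011*, -110, 00-1*, 000-*, 1-00*, 1-01*, 1-10*, 10-0*, 10-1*, 100-*, 101-*, 11-0*, 110-*
[col 2] -0-1, -00-, 1--0, 1-0-, 10--
Prime implicants: -0-1, -00-, -110, 1--0, 1-0-, 10--
PI chart (minterm → PIs covering it):
  0 | -00-  (sole → essential)
  3 | -0-1  (sole → essential)
  6 | -110  (sole → essential)
  8 | -00-,1--0,1-0-,10--
  9 | -0-1,-00-,1-0-,10--
  10 | 1--0,10--
  11 | -0-1,10--
  12 | 1--0,1-0-
  13 | 1-0-  (sole → essential)
  14 | -110,1--0
Essential prime implicants: -0-1, -00-, -110, 1-0-

YES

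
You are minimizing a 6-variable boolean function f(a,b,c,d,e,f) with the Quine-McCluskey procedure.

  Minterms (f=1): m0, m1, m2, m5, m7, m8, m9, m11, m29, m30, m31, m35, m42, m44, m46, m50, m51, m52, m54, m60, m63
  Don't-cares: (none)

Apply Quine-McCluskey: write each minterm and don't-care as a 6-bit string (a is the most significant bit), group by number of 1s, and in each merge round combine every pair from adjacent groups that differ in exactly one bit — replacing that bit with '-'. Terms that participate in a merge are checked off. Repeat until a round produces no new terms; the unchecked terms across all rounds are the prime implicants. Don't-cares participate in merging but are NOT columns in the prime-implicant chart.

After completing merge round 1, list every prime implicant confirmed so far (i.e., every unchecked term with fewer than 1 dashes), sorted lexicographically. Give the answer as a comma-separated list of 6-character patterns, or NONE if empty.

NONE

[col 0] 000000*, 000001*, 000010*, 000101*, 000111*, 001000*, 001001*, 001011*, 011101*, 011110*, 011111*, 100011*, 101010*, 101100*, 101110*, 110010*, 110011*, 110100*, 110110*, 111100*, 111111*
[col 1] -11111, 00-000*, 00-001*, 000-01, 0000-0, 00000-*, 0001-1, 0010-1, 00100-*, 0111-1, 01111-, 1-0011, 1-1100, 101-10, 1011-0, 11-100, 110-10, 11001-, 1101-0
[col 2] 00-00-
Prime implicants: -11111, 00-00-, 000-01, 0000-0, 0001-1, 0010-1, 0111-1, 01111-, 1-0011, 1-1100, 101-10, 1011-0, 11-100, 110-10, 11001-, 1101-0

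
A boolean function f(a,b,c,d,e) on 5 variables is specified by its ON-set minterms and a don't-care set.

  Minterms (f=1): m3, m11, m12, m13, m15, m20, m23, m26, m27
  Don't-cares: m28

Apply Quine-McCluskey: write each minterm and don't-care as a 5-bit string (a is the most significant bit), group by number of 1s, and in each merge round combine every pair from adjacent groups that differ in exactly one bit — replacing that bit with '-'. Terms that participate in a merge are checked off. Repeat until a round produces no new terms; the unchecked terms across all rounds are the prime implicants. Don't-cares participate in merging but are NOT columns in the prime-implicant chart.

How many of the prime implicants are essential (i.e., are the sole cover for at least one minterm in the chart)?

4

[col 0] 00011*, 01011*, 01100*, 01101*, 01111*, 10100*, 10111, 11010*, 11011*, 11100*
[col 1] -1011, -1100, 0-011, 01-11, 011-1, 0110-, 1-100, 1101-
Prime implicants: -1011, -1100, 0-011, 01-11, 011-1, 0110-, 1-100, 10111, 1101-
PI chart (minterm → PIs covering it):
  3 | 0-011  (sole → essential)
  11 | -1011,0-011,01-11
  12 | -1100,0110-
  13 | 011-1,0110-
  15 | 01-11,011-1
  20 | 1-100  (sole → essential)
  23 | 10111  (sole → essential)
  26 | 1101-  (sole → essential)
  27 | -1011,1101-
Essential prime implicants: 0-011, 1-100, 10111, 1101-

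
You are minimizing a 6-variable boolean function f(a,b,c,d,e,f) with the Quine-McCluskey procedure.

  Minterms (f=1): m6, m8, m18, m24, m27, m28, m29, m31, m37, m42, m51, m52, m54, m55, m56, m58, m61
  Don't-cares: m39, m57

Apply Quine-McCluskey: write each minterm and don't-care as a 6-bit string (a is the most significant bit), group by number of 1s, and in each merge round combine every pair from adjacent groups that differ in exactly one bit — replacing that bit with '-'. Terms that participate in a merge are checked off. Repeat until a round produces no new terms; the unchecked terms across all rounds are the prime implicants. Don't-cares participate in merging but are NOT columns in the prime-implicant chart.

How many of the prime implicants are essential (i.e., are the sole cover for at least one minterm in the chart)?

size-2^0 implicants → 000110  001000(✓)  010010  011000(✓)  011011(✓)  011100(✓)  011101(✓)  011111(✓)  100101(✓)  100111(✓)  101010(✓)  110011(✓)  110100(✓)  110110(✓)  110111(✓)  111000(✓)  111001(✓)  111010(✓)  111101(✓)
size-2^1 implicants → -11000  -11101  0-1000  011-00  011-11  0111-1  01110-  1-0111  1-1010  1001-1  110-11  1101-0  11011-  111-01  1110-0  11100-
Unchecked terms (primes): -11000, -11101, 0-1000, 000110, 010010, 011-00, 011-11, 0111-1, 01110-, 1-0111, 1-1010, 1001-1, 110-11, 1101-0, 11011-, 111-01, 1110-0, 11100-
Minterm coverage:
  m6 ⊆ 000110 [E]
  m8 ⊆ 0-1000 [E]
  m18 ⊆ 010010 [E]
  m24 ⊆ -11000,0-1000,011-00
  m27 ⊆ 011-11 [E]
  m28 ⊆ 011-00,01110-
  m29 ⊆ -11101,0111-1,01110-
  m31 ⊆ 011-11,0111-1
  m37 ⊆ 1001-1 [E]
  m42 ⊆ 1-1010 [E]
  m51 ⊆ 110-11 [E]
  m52 ⊆ 1101-0 [E]
  m54 ⊆ 1101-0,11011-
  m55 ⊆ 1-0111,110-11,11011-
  m56 ⊆ -11000,1110-0,11100-
  m58 ⊆ 1-1010,1110-0
  m61 ⊆ -11101,111-01
E = {0-1000, 000110, 010010, 011-11, 1-1010, 1001-1, 110-11, 1101-0}

8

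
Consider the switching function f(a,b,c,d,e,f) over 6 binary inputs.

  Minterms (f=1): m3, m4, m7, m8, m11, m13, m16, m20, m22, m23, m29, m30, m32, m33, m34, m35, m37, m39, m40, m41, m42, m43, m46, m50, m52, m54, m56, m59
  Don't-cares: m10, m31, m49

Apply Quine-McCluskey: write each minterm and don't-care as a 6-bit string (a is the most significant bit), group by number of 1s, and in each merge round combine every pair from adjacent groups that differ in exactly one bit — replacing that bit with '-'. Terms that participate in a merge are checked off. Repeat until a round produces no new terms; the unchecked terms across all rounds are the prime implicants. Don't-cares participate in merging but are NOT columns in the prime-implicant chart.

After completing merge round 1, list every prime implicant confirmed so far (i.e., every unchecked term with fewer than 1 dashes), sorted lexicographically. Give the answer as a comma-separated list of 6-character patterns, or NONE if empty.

size-2^0 implicants → 000011(✓)  000100(✓)  000111(✓)  001000(✓)  001010(✓)  001011(✓)  001101(✓)  010000(✓)  010100(✓)  010110(✓)  010111(✓)  011101(✓)  011110(✓)  011111(✓)  100000(✓)  100001(✓)  100010(✓)  100011(✓)  100101(✓)  100111(✓)  101000(✓)  101001(✓)  101010(✓)  101011(✓)  101110(✓)  110001(✓)  110010(✓)  110100(✓)  110110(✓)  111000(✓)  111011(✓)
size-2^1 implicants → -00011(✓)  -00111(✓)  -01000(✓)  -01010(✓)  -01011(✓)  -10100(✓)  -10110(✓)  0-0100  0-0111  0-1101  00-011(✓)  000-11(✓)  0010-0(✓)  00101-(✓)  01-110(✓)  01-111(✓)  010-00  0101-0(✓)  01011-(✓)  0111-1  01111-(✓)  1-0001  1-0010  1-1000  1-1011  10-000(✓)  10-001(✓)  10-010(✓)  10-011(✓)  100-01(✓)  100-11(✓)  1000-0(✓)  1000-1(✓)  10000-(✓)  10001-(✓)  1001-1(✓)  101-10  1010-0(✓)  1010-1(✓)  10100-(✓)  10101-(✓)  110-10  1101-0(✓)
size-2^2 implicants → -0-011  -00-11  -010-0  -0101-  -101-0  01-11-  10-0-0(✓)  10-0-1(✓)  10-00-(✓)  10-01-(✓)  100--1  1000--(✓)  1010--(✓)
size-2^3 implicants → 10-0--
Unchecked terms (primes): -0-011, -00-11, -010-0, -0101-, -101-0, 0-0100, 0-0111, 0-1101, 01-11-, 010-00, 0111-1, 1-0001, 1-0010, 1-1000, 1-1011, 10-0--, 100--1, 101-10, 110-10

NONE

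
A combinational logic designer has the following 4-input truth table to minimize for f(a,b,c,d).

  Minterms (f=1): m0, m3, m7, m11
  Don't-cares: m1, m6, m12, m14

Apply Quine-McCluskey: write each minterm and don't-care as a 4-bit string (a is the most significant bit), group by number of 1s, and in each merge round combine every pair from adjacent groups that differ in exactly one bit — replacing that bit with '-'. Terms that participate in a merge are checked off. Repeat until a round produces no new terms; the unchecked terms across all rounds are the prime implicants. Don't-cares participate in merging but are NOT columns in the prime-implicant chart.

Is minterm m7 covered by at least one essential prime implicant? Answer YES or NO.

NO

[col 0] 0000*, 0001*, 0011*, 0110*, 0111*, 1011*, 1100*, 1110*
[col 1] -011, -110, 0-11, 00-1, 000-, 011-, 11-0
Prime implicants: -011, -110, 0-11, 00-1, 000-, 011-, 11-0
PI chart (minterm → PIs covering it):
  0 | 000-  (sole → essential)
  3 | -011,0-11,00-1
  7 | 0-11,011-
  11 | -011  (sole → essential)
Essential prime implicants: -011, 000-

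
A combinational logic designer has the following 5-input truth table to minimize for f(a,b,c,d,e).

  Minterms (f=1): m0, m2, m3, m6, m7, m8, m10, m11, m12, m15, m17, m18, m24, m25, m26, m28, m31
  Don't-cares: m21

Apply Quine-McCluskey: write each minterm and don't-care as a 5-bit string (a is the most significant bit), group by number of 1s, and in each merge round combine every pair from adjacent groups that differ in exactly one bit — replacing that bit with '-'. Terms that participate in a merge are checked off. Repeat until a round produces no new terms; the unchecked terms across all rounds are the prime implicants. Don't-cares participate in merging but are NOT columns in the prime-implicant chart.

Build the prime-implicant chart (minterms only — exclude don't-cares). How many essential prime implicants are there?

Round 0: 00000✓ 00010✓ 00011✓ 00110✓ 00111✓ 01000✓ 01010✓ 01011✓ 01100✓ 01111✓ 10001✓ 10010✓ 10101✓ 11000✓ 11001✓ 11010✓ 11100✓ 11111✓
Round 1: -0010✓ -1000✓ -1010✓ -1100✓ -1111 0-000✓ 0-010✓ 0-011✓ 0-111✓ 00-10✓ 00-11✓ 000-0✓ 0001-✓ 0011-✓ 01-00✓ 01-11✓ 010-0✓ 0101-✓ 1-001 1-010✓ 10-01 11-00✓ 110-0✓ 1100-
Round 2: --010 -1-00 -10-0 0--11 0-0-0 0-01- 00-1-
PIs = {--010, -1-00, -10-0, -1111, 0--11, 0-0-0, 0-01-, 00-1-, 1-001, 10-01, 1100-}
Coverage chart:
  m0: 0-0-0 ←essential
  m2: --010,0-0-0,0-01-,00-1-
  m3: 0--11,0-01-,00-1-
  m6: 00-1- ←essential
  m7: 0--11,00-1-
  m8: -1-00,-10-0,0-0-0
  m10: --010,-10-0,0-0-0,0-01-
  m11: 0--11,0-01-
  m12: -1-00 ←essential
  m15: -1111,0--11
  m17: 1-001,10-01
  m18: --010 ←essential
  m24: -1-00,-10-0,1100-
  m25: 1-001,1100-
  m26: --010,-10-0
  m28: -1-00 ←essential
  m31: -1111 ←essential
Essential: --010, -1-00, -1111, 0-0-0, 00-1-

5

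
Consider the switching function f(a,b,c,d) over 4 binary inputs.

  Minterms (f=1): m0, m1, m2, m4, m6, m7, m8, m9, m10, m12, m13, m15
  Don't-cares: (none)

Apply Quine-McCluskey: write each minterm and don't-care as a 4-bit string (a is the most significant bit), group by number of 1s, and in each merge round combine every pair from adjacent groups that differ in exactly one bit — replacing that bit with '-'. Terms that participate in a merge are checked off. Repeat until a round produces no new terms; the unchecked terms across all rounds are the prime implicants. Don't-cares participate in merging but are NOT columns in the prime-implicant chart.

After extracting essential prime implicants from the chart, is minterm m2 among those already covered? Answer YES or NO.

Round 0: 0000✓ 0001✓ 0010✓ 0100✓ 0110✓ 0111✓ 1000✓ 1001✓ 1010✓ 1100✓ 1101✓ 1111✓
Round 1: -000✓ -001✓ -010✓ -100✓ -111 0-00✓ 0-10✓ 00-0✓ 000-✓ 01-0✓ 011- 1-00✓ 1-01✓ 10-0✓ 100-✓ 11-1 110-✓
Round 2: --00 -0-0 -00- 0--0 1-0-
PIs = {--00, -0-0, -00-, -111, 0--0, 011-, 1-0-, 11-1}
Coverage chart:
  m0: --00,-0-0,-00-,0--0
  m1: -00- ←essential
  m2: -0-0,0--0
  m4: --00,0--0
  m6: 0--0,011-
  m7: -111,011-
  m8: --00,-0-0,-00-,1-0-
  m9: -00-,1-0-
  m10: -0-0 ←essential
  m12: --00,1-0-
  m13: 1-0-,11-1
  m15: -111,11-1
Essential: -0-0, -00-

YES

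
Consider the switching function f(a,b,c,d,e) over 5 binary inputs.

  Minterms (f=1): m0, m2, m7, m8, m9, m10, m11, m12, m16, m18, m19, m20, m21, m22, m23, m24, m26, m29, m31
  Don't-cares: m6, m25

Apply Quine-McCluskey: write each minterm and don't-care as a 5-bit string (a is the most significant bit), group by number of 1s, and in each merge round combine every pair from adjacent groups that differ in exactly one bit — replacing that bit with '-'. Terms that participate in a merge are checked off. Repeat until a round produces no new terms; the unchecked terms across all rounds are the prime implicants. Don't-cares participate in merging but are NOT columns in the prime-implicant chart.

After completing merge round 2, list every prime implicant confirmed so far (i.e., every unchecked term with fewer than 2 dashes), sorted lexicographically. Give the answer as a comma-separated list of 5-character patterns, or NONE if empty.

Round 0: 00000✓ 00010✓ 00110✓ 00111✓ 01000✓ 01001✓ 01010✓ 01011✓ 01100✓ 10000✓ 10010✓ 10011✓ 10100✓ 10101✓ 10110✓ 10111✓ 11000✓ 11001✓ 11010✓ 11101✓ 11111✓
Round 1: -0000✓ -0010✓ -0110✓ -0111✓ -1000✓ -1001✓ -1010✓ 0-000✓ 0-010✓ 00-10✓ 000-0✓ 0011-✓ 01-00 010-0✓ 010-1✓ 0100-✓ 0101-✓ 1-000✓ 1-010✓ 1-101✓ 1-111✓ 10-00✓ 10-10✓ 10-11✓ 100-0✓ 1001-✓ 101-0✓ 101-1✓ 1010-✓ 1011-✓ 11-01 110-0✓ 1100-✓ 111-1✓
Round 2: --000✓ --010✓ -0-10 -00-0✓ -011- -10-0✓ -100- 0-0-0✓ 010-- 1-0-0✓ 1-1-1 10--0 10-1- 101--
Round 3: --0-0
PIs = {--0-0, -0-10, -011-, -100-, 01-00, 010--, 1-1-1, 10--0, 10-1-, 101--, 11-01}

01-00, 11-01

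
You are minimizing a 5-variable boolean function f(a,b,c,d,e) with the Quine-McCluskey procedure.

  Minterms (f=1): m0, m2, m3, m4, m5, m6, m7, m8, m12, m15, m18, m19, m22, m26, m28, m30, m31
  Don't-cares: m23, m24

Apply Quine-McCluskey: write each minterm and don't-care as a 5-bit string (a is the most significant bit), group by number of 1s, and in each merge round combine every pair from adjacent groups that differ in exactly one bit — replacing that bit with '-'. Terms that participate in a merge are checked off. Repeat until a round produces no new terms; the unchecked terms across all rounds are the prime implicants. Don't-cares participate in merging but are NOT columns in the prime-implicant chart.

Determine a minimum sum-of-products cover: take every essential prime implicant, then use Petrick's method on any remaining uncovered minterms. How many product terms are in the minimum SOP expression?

5

[col 0] 00000*, 00010*, 00011*, 00100*, 00101*, 00110*, 00111*, 01000*, 01100*, 01111*, 10010*, 10011*, 10110*, 10111*, 11000*, 11010*, 11100*, 11110*, 11111*
[col 1] -0010*, -0011*, -0110*, -0111*, -1000*, -1100*, -1111*, 0-000*, 0-100*, 0-111*, 00-00*, 00-10*, 00-11*, 000-0*, 0001-*, 001-0*, 001-1*, 0010-*, 0011-*, 01-00*, 1-010*, 1-110*, 1-111*, 10-10*, 10-11*, 1001-*, 1011-*, 11-00*, 11-10*, 110-0*, 111-0*, 1111-*
[col 2] --111, -0-10*, -0-11*, -001-*, -011-*, -1-00, 0--00, 00--0, 00-1-*, 001--, 1--10, 1-11-, 10-1-*, 11--0
[col 3] -0-1-
Prime implicants: --111, -0-1-, -1-00, 0--00, 00--0, 001--, 1--10, 1-11-, 11--0
PI chart (minterm → PIs covering it):
  0 | 0--00,00--0
  2 | -0-1-,00--0
  3 | -0-1-  (sole → essential)
  4 | 0--00,00--0,001--
  5 | 001--  (sole → essential)
  6 | -0-1-,00--0,001--
  7 | --111,-0-1-,001--
  8 | -1-00,0--00
  12 | -1-00,0--00
  15 | --111  (sole → essential)
  18 | -0-1-,1--10
  19 | -0-1-  (sole → essential)
  22 | -0-1-,1--10,1-11-
  26 | 1--10,11--0
  28 | -1-00,11--0
  30 | 1--10,1-11-,11--0
  31 | --111,1-11-
Essential prime implicants: --111, -0-1-, 001--
Petrick residual → 0--00, 11--0
Minimum SOP uses 5 PIs: cde + b'd + a'd'e' + a'b'c + abe'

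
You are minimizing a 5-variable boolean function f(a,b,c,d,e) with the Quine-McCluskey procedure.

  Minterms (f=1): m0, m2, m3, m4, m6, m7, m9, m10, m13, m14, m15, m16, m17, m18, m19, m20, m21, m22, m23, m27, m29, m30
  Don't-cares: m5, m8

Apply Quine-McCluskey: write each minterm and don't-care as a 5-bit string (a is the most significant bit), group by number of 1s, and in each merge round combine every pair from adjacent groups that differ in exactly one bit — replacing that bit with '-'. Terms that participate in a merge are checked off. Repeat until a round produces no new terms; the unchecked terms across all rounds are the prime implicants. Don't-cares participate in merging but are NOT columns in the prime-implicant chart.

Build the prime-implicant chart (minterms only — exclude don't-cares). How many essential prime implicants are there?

5

size-2^0 implicants → 00000(✓)  00010(✓)  00011(✓)  00100(✓)  00101(✓)  00110(✓)  00111(✓)  01000(✓)  01001(✓)  01010(✓)  01101(✓)  01110(✓)  01111(✓)  10000(✓)  10001(✓)  10010(✓)  10011(✓)  10100(✓)  10101(✓)  10110(✓)  10111(✓)  11011(✓)  11101(✓)  11110(✓)
size-2^1 implicants → -0000(✓)  -0010(✓)  -0011(✓)  -0100(✓)  -0101(✓)  -0110(✓)  -0111(✓)  -1101(✓)  -1110(✓)  0-000(✓)  0-010(✓)  0-101(✓)  0-110(✓)  0-111(✓)  00-00(✓)  00-10(✓)  00-11(✓)  000-0(✓)  0001-(✓)  001-0(✓)  001-1(✓)  0010-(✓)  0011-(✓)  01-01  01-10(✓)  010-0(✓)  0100-  011-1(✓)  0111-(✓)  1-011  1-101(✓)  1-110(✓)  10-00(✓)  10-01(✓)  10-10(✓)  10-11(✓)  100-0(✓)  100-1(✓)  1000-(✓)  1001-(✓)  101-0(✓)  101-1(✓)  1010-(✓)  1011-(✓)
size-2^2 implicants → --101  --110  -0-00(✓)  -0-10(✓)  -0-11(✓)  -00-0(✓)  -001-(✓)  -01-0(✓)  -01-1(✓)  -010-(✓)  -011-(✓)  0--10  0-0-0  0-1-1  0-11-  00--0(✓)  00-1-(✓)  001--(✓)  10--0(✓)  10--1(✓)  10-0-(✓)  10-1-(✓)  100--(✓)  101--(✓)
size-2^3 implicants → -0--0  -0-1-  -01--  10---
Unchecked terms (primes): --101, --110, -0--0, -0-1-, -01--, 0--10, 0-0-0, 0-1-1, 0-11-, 01-01, 0100-, 1-011, 10---
Minterm coverage:
  m0 ⊆ -0--0,0-0-0
  m2 ⊆ -0--0,-0-1-,0--10,0-0-0
  m3 ⊆ -0-1- [E]
  m4 ⊆ -0--0,-01--
  m6 ⊆ --110,-0--0,-0-1-,-01--,0--10,0-11-
  m7 ⊆ -0-1-,-01--,0-1-1,0-11-
  m9 ⊆ 01-01,0100-
  m10 ⊆ 0--10,0-0-0
  m13 ⊆ --101,0-1-1,01-01
  m14 ⊆ --110,0--10,0-11-
  m15 ⊆ 0-1-1,0-11-
  m16 ⊆ -0--0,10---
  m17 ⊆ 10--- [E]
  m18 ⊆ -0--0,-0-1-,10---
  m19 ⊆ -0-1-,1-011,10---
  m20 ⊆ -0--0,-01--,10---
  m21 ⊆ --101,-01--,10---
  m22 ⊆ --110,-0--0,-0-1-,-01--,10---
  m23 ⊆ -0-1-,-01--,10---
  m27 ⊆ 1-011 [E]
  m29 ⊆ --101 [E]
  m30 ⊆ --110 [E]
E = {--101, --110, -0-1-, 1-011, 10---}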